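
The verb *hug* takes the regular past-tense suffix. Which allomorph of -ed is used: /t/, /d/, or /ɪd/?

/d/

The stem *hug* ends in a voiced sound other than /d/.
The -ed suffix is realized as /ɪd/ after /t, d/; as /t/ after other voiceless consonants; and as /d/ after other voiced sounds.
So -ed on *hug* is pronounced /d/.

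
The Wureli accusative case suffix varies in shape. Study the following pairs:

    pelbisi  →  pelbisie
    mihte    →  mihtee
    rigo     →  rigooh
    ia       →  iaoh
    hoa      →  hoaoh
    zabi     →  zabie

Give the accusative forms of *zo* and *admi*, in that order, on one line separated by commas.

zooh, admie

The suffix is conditioned by the last vowel: -e when the last vowel of the stem is a front vowel (*pelbisi*, *mihte*, *zabi*); -oh when the last vowel of the stem is a back vowel (*rigo*, *ia*, *hoa*).
Since the last vowel of *zo* is /o/ (a back vowel), it takes -oh, giving *zooh*.
The last vowel of *admi* is /i/, which is a front vowel, so the suffix is -e, giving *admie*.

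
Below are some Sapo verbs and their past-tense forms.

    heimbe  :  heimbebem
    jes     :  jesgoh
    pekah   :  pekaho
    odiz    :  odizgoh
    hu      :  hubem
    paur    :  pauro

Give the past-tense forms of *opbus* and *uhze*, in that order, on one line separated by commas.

opbusgoh, uhzebem

The pattern is sibilance of the final sound: -goh when the stem ends in a sibilant (*jes*, *odiz*); -o when the stem ends in a non-sibilant consonant (*pekah*, *paur*); -bem when the stem ends in a vowel (*heimbe*, *hu*).
*opbus*: final sound = /s/, a sibilant → -goh → *opbusgoh*.
*uhze*: final sound = /e/, a vowel → -bem → *uhzebem*.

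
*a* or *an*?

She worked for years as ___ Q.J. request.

a

The indefinite article is chosen by the initial *sound* of the following word, not its spelling.
The initialism *Q.J.* is read letter by letter; the first letter, Q, is pronounced /kjuː/, which begins with a consonant sound.
So the article is *a*: She worked for years as a Q.J. request.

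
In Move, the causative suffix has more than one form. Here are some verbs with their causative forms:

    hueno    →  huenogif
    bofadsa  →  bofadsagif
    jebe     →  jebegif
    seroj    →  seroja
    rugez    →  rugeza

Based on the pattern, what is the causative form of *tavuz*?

tavuza

Looking at the final sound of each stem: -a when the stem ends in a consonant (*seroj*, *rugez*); -gif when the stem ends in a vowel (*hueno*, *bofadsa*, *jebe*).
*tavuz*: final sound = /z/, a consonant → -a → *tavuza*.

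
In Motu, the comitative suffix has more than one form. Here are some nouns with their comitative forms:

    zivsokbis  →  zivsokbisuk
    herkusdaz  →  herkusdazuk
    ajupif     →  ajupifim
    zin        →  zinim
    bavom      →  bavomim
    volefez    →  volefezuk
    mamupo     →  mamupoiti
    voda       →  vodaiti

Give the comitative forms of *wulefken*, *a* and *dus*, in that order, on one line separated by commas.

wulefkenim, aiti, dusuk

Looking at the final sound of each stem: -uk when the stem ends in a sibilant (*zivsokbis*, *herkusdaz*, *volefez*); -im when the stem ends in a non-sibilant consonant (*ajupif*, *zin*, *bavom*); -iti when the stem ends in a vowel (*mamupo*, *voda*).
*wulefken*: final sound = /n/, a non-sibilant consonant → -im → *wulefkenim*.
The final sound of *a* is /a/, which is a vowel, so the suffix is -iti, giving *aiti*.
*dus*: final sound = /s/, a sibilant → -uk → *dusuk*.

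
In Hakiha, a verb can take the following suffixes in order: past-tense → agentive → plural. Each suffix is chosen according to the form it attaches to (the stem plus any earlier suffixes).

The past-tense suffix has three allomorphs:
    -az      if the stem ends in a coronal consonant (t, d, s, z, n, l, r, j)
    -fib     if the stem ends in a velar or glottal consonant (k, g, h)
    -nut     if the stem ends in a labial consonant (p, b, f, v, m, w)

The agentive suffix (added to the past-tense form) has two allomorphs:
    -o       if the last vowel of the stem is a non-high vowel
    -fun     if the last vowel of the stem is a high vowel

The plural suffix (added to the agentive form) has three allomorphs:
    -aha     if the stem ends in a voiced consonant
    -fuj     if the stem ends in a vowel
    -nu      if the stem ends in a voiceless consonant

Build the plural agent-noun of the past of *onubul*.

onubulazofuj

Since the final consonant of *onubul* is /l/ (coronal), it takes -az, giving *onubulaz*.
The past-tense form *onubulaz* — last vowel /a/ (a non-high vowel) → -o → *onubulazo*.
The agentive form *onubulazo* — final sound /o/ (a vowel) → -fuj → *onubulazofuj*.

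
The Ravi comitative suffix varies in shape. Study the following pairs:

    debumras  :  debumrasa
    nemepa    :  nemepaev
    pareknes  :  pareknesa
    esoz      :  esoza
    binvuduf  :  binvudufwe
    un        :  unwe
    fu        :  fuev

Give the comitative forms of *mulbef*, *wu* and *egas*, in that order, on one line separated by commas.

The suffix is conditioned by the final sound: -a when the stem ends in a sibilant (*debumras*, *pareknes*, *esoz*); -we when the stem ends in a non-sibilant consonant (*binvuduf*, *un*); -ev when the stem ends in a vowel (*nemepa*, *fu*).
The final sound of *mulbef* is /f/, which is a non-sibilant consonant, so the suffix is -we, giving *mulbefwe*.
*wu*: final sound = /u/, a vowel → -ev → *wuev*.
*egas*: final sound = /s/, a sibilant → -a → *egasa*.

mulbefwe, wuev, egasa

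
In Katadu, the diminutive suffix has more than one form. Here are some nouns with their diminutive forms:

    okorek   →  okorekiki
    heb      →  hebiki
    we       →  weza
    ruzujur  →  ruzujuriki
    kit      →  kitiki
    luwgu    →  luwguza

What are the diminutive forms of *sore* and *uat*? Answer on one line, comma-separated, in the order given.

The suffix is conditioned by the final sound: -iki when the stem ends in a consonant (*okorek*, *heb*, *ruzujur*, *kit*); -za when the stem ends in a vowel (*we*, *luwgu*).
The final sound of *sore* is /e/, which is a vowel, so the suffix is -za, giving *soreza*.
*uat* — final sound /t/ (a consonant) → -iki → *uatiki*.

soreza, uatiki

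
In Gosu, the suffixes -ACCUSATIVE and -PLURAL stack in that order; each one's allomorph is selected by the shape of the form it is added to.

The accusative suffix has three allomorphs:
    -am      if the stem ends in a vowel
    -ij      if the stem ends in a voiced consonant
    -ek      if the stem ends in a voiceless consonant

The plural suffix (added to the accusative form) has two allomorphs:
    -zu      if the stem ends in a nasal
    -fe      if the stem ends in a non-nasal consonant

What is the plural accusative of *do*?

doamzu

Since the final sound of *do* is /o/ (a vowel), it takes -am, giving *doam*.
The accusative form *doam* — final consonant /m/ (a nasal) → -zu → *doamzu*.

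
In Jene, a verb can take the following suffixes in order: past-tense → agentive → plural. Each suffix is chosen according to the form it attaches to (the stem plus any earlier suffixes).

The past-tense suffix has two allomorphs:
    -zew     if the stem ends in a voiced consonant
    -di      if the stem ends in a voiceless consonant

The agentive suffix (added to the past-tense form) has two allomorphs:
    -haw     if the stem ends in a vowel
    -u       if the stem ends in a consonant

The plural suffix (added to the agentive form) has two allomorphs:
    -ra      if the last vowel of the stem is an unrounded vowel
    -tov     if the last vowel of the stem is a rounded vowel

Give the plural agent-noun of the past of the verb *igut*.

igutdihawra

Since the final consonant of *igut* is /t/ (voiceless), it takes -di, giving *igutdi*.
Since the final sound of the past-tense form *igutdi* is /i/ (a vowel), it takes -haw, giving *igutdihaw*.
The agentive form *igutdihaw* — last vowel /a/ (an unrounded vowel) → -ra → *igutdihawra*.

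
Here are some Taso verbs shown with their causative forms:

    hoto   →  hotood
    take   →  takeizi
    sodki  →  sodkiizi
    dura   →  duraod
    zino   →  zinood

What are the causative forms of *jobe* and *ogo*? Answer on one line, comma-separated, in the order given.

Looking at the last vowel of each stem: -izi when the last vowel of the stem is a front vowel (*take*, *sodki*); -od when the last vowel of the stem is a back vowel (*hoto*, *dura*, *zino*).
*jobe* — last vowel /e/ (a front vowel) → -izi → *jobeizi*.
*ogo* — last vowel /o/ (a back vowel) → -od → *ogood*.

jobeizi, ogood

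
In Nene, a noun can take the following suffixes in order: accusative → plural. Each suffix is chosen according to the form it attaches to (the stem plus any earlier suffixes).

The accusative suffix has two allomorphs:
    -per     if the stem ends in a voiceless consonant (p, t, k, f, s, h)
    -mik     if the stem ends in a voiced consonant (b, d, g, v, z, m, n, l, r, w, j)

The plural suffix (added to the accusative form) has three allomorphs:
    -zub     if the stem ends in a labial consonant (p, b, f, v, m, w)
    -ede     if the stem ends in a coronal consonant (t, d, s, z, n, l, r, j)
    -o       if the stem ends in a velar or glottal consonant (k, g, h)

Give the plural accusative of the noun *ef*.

Since the final consonant of *ef* is /f/ (voiceless), it takes -per, giving *efper*.
The accusative form *efper*: final consonant = /r/, coronal → -ede → *efperede*.

efperede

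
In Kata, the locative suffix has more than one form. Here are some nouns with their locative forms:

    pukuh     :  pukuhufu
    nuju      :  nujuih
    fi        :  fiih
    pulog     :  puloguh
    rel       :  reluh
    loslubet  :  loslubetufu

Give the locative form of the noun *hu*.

huih

The alternation tracks the final sound of the stem — -ufu when the stem ends in a voiceless consonant (*pukuh*, *loslubet*); -uh when the stem ends in a voiced consonant (*pulog*, *rel*); -ih when the stem ends in a vowel (*nuju*, *fi*).
*hu*: final sound = /u/, a vowel → -ih → *huih*.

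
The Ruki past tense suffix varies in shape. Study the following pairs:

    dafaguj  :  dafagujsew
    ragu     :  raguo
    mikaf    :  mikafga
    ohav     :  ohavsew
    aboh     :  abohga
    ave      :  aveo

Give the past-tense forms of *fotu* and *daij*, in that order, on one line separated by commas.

The alternation tracks the final sound of the stem — -ga when the stem ends in a voiceless consonant (*mikaf*, *aboh*); -sew when the stem ends in a voiced consonant (*dafaguj*, *ohav*); -o when the stem ends in a vowel (*ragu*, *ave*).
*fotu* — final sound /u/ (a vowel) → -o → *fotuo*.
*daij*: final sound = /j/, a voiced consonant → -sew → *daijsew*.

fotuo, daijsew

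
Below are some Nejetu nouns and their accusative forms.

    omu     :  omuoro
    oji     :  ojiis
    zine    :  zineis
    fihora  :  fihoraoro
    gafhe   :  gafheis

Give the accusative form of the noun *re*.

The pattern is front/back vowel harmony: -is when the last vowel of the stem is a front vowel (*oji*, *zine*, *gafhe*); -oro when the last vowel of the stem is a back vowel (*omu*, *fihora*).
The last vowel of *re* is /e/, which is a front vowel, so the suffix is -is, giving *reis*.

reis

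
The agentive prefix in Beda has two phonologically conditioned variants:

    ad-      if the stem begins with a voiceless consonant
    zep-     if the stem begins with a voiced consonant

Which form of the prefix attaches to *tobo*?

ad-

Since the first consonant of *tobo* is /t/ (voiceless), it takes ad-.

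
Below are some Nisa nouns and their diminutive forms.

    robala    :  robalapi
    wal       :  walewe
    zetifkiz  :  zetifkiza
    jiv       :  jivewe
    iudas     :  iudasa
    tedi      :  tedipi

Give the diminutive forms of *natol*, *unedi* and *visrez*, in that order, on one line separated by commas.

The pattern is sibilance of the final sound: -a when the stem ends in a sibilant (*zetifkiz*, *iudas*); -ewe when the stem ends in a non-sibilant consonant (*wal*, *jiv*); -pi when the stem ends in a vowel (*robala*, *tedi*).
The final sound of *natol* is /l/, which is a non-sibilant consonant, so the suffix is -ewe, giving *natolewe*.
*unedi*: final sound = /i/, a vowel → -pi → *unedipi*.
*visrez*: final sound = /z/, a sibilant → -a → *visreza*.

natolewe, unedipi, visreza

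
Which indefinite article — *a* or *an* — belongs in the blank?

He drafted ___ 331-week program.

a

The indefinite article is chosen by the initial *sound* of the following word, not its spelling.
The number *331* is spoken "three hundred …", beginning with /θriː/ — a consonant sound.
So the article is *a*: He drafted a 331-week program.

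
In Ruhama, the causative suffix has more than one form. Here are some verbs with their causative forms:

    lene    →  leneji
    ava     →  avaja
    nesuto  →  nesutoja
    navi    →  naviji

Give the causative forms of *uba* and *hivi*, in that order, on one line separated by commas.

ubaja, hiviji

The alternation tracks the last vowel of the stem — -ji when the last vowel of the stem is a front vowel (*lene*, *navi*); -ja when the last vowel of the stem is a back vowel (*ava*, *nesuto*).
*uba* — last vowel /a/ (a back vowel) → -ja → *ubaja*.
*hivi*: last vowel = /i/, a front vowel → -ji → *hiviji*.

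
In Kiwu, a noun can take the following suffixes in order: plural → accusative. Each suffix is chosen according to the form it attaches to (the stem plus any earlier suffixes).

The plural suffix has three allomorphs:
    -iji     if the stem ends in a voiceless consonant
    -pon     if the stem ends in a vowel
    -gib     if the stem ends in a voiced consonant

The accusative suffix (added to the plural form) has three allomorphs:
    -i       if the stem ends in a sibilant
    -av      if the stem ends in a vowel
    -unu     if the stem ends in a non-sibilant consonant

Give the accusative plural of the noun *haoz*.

haozgibunu

Since the final sound of *haoz* is /z/ (a voiced consonant), it takes -gib, giving *haozgib*.
The plural form *haozgib*: final sound = /b/, a non-sibilant consonant → -unu → *haozgibunu*.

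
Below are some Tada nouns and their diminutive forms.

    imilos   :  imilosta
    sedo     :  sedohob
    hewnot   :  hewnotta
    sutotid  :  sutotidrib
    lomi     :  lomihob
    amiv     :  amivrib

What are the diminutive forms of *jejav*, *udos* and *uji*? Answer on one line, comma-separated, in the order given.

jejavrib, udosta, ujihob

The pattern is voicing of the final sound: -ta when the stem ends in a voiceless consonant (*imilos*, *hewnot*); -rib when the stem ends in a voiced consonant (*sutotid*, *amiv*); -hob when the stem ends in a vowel (*sedo*, *lomi*).
The final sound of *jejav* is /v/, which is a voiced consonant, so the suffix is -rib, giving *jejavrib*.
*udos*: final sound = /s/, a voiceless consonant → -ta → *udosta*.
*uji* — final sound /i/ (a vowel) → -hob → *ujihob*.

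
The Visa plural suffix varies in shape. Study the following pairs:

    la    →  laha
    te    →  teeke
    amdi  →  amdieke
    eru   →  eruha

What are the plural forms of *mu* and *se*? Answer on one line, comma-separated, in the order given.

muha, seeke

Looking at the last vowel of each stem: -eke when the last vowel of the stem is a front vowel (*te*, *amdi*); -ha when the last vowel of the stem is a back vowel (*la*, *eru*).
*mu* — last vowel /u/ (a back vowel) → -ha → *muha*.
The last vowel of *se* is /e/, which is a front vowel, so the suffix is -eke, giving *seeke*.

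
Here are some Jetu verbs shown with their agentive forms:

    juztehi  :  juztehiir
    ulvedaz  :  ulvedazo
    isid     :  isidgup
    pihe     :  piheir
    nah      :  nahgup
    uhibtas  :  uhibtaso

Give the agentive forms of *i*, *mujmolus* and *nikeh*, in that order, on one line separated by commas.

The suffix is conditioned by the final sound: -o when the stem ends in a sibilant (*ulvedaz*, *uhibtas*); -gup when the stem ends in a non-sibilant consonant (*isid*, *nah*); -ir when the stem ends in a vowel (*juztehi*, *pihe*).
*i*: final sound = /i/, a vowel → -ir → *iir*.
Since the final sound of *mujmolus* is /s/ (a sibilant), it takes -o, giving *mujmoluso*.
Since the final sound of *nikeh* is /h/ (a non-sibilant consonant), it takes -gup, giving *nikehgup*.

iir, mujmoluso, nikehgup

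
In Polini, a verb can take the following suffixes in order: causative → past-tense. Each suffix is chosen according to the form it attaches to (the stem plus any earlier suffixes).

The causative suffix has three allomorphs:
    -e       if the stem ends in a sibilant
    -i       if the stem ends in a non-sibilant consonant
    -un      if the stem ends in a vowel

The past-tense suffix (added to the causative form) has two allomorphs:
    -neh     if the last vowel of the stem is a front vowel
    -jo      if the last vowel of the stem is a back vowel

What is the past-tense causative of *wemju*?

wemjuunjo

*wemju* — final sound /u/ (a vowel) → -un → *wemjuun*.
The causative form *wemjuun*: last vowel = /u/, a back vowel → -jo → *wemjuunjo*.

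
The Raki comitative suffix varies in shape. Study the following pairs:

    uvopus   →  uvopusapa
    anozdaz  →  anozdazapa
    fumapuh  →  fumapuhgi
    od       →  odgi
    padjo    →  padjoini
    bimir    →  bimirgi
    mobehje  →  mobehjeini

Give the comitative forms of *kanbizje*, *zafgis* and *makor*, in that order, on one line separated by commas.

The suffix is conditioned by the final sound: -apa when the stem ends in a sibilant (*uvopus*, *anozdaz*); -gi when the stem ends in a non-sibilant consonant (*fumapuh*, *od*, *bimir*); -ini when the stem ends in a vowel (*padjo*, *mobehje*).
The final sound of *kanbizje* is /e/, which is a vowel, so the suffix is -ini, giving *kanbizjeini*.
*zafgis* — final sound /s/ (a sibilant) → -apa → *zafgisapa*.
*makor* — final sound /r/ (a non-sibilant consonant) → -gi → *makorgi*.

kanbizjeini, zafgisapa, makorgi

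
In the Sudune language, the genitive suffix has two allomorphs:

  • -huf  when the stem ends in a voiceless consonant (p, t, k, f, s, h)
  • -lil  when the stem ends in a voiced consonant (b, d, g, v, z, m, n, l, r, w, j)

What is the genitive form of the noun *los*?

loshuf

The final consonant of *los* is /s/, which is voiceless, so the suffix is -huf, giving *loshuf*.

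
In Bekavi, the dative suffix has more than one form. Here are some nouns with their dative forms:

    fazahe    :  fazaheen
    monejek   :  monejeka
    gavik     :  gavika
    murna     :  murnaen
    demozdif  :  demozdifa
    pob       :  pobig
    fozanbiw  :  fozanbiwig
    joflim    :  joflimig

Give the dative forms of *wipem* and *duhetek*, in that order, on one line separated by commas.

The pattern is voicing of the final sound: -a when the stem ends in a voiceless consonant (*monejek*, *gavik*, *demozdif*); -ig when the stem ends in a voiced consonant (*pob*, *fozanbiw*, *joflim*); -en when the stem ends in a vowel (*fazahe*, *murna*).
The final sound of *wipem* is /m/, which is a voiced consonant, so the suffix is -ig, giving *wipemig*.
The final sound of *duhetek* is /k/, which is a voiceless consonant, so the suffix is -a, giving *duheteka*.

wipemig, duheteka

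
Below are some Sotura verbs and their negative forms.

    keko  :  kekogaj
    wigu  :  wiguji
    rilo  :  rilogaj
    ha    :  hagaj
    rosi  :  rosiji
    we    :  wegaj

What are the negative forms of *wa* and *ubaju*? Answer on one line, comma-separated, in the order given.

wagaj, ubajuji

The pattern is height harmony: -ji when the last vowel of the stem is a high vowel (*wigu*, *rosi*); -gaj when the last vowel of the stem is a non-high vowel (*keko*, *rilo*, *ha*, *we*).
Since the last vowel of *wa* is /a/ (a non-high vowel), it takes -gaj, giving *wagaj*.
The last vowel of *ubaju* is /u/, which is a high vowel, so the suffix is -ji, giving *ubajuji*.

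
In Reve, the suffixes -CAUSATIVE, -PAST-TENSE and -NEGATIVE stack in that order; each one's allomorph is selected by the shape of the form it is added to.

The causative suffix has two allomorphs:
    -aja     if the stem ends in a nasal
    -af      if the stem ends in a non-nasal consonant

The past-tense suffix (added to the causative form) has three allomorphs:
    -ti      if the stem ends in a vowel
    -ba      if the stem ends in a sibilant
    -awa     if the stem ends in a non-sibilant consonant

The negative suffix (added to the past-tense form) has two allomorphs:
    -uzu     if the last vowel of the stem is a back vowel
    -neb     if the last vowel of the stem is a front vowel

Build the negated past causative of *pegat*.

*pegat* — final consonant /t/ (non-nasal) → -af → *pegataf*.
The causative form *pegataf* — final sound /f/ (a non-sibilant consonant) → -awa → *pegatafawa*.
Since the last vowel of the past-tense form *pegatafawa* is /a/ (a back vowel), it takes -uzu, giving *pegatafawauzu*.

pegatafawauzu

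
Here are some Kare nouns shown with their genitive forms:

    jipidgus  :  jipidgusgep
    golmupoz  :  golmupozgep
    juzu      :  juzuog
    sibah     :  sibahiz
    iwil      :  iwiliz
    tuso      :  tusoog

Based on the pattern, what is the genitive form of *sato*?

satoog

The alternation tracks the final sound of the stem — -gep when the stem ends in a sibilant (*jipidgus*, *golmupoz*); -iz when the stem ends in a non-sibilant consonant (*sibah*, *iwil*); -og when the stem ends in a vowel (*juzu*, *tuso*).
*sato* — final sound /o/ (a vowel) → -og → *satoog*.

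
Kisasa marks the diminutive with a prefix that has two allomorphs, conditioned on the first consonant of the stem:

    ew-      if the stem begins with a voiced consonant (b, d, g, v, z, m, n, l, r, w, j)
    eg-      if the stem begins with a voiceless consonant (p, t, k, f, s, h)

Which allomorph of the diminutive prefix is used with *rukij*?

*rukij* — first consonant /r/ (voiced) → ew-.

ew-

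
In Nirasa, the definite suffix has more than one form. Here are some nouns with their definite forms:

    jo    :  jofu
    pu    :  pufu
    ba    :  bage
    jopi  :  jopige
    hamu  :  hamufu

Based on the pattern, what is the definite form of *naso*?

nasofu

Looking at the last vowel of each stem: -fu when the last vowel of the stem is a rounded vowel (*jo*, *pu*, *hamu*); -ge when the last vowel of the stem is an unrounded vowel (*ba*, *jopi*).
*naso* — last vowel /o/ (a rounded vowel) → -fu → *nasofu*.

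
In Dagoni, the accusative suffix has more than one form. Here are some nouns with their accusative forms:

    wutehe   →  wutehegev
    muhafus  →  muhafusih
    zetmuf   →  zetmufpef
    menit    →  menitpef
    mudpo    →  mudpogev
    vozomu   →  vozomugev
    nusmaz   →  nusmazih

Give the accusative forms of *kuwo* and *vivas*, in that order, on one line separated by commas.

kuwogev, vivasih

Looking at the final sound of each stem: -ih when the stem ends in a sibilant (*muhafus*, *nusmaz*); -pef when the stem ends in a non-sibilant consonant (*zetmuf*, *menit*); -gev when the stem ends in a vowel (*wutehe*, *mudpo*, *vozomu*).
*kuwo* — final sound /o/ (a vowel) → -gev → *kuwogev*.
The final sound of *vivas* is /s/, which is a sibilant, so the suffix is -ih, giving *vivasih*.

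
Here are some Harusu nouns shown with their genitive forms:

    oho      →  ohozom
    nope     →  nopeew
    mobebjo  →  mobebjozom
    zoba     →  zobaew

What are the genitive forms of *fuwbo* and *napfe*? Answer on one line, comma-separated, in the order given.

fuwbozom, napfeew

The alternation tracks the last vowel of the stem — -zom when the last vowel of the stem is a rounded vowel (*oho*, *mobebjo*); -ew when the last vowel of the stem is an unrounded vowel (*nope*, *zoba*).
Since the last vowel of *fuwbo* is /o/ (a rounded vowel), it takes -zom, giving *fuwbozom*.
*napfe* — last vowel /e/ (an unrounded vowel) → -ew → *napfeew*.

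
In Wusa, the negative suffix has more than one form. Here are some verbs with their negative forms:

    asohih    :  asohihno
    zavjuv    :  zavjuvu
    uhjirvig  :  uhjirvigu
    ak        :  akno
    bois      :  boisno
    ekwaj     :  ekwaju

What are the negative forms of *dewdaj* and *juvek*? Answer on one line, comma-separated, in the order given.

dewdaju, juvekno

The pattern is voicing of the final consonant: -no when the stem ends in a voiceless consonant (*asohih*, *ak*, *bois*); -u when the stem ends in a voiced consonant (*zavjuv*, *uhjirvig*, *ekwaj*).
Since the final consonant of *dewdaj* is /j/ (voiced), it takes -u, giving *dewdaju*.
*juvek* — final consonant /k/ (voiceless) → -no → *juvekno*.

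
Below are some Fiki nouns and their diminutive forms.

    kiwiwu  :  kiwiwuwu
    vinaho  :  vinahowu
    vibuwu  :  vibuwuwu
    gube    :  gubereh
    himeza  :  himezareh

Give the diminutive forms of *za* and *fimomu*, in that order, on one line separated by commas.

zareh, fimomuwu

The suffix is conditioned by the last vowel: -wu when the last vowel of the stem is a rounded vowel (*kiwiwu*, *vinaho*, *vibuwu*); -reh when the last vowel of the stem is an unrounded vowel (*gube*, *himeza*).
Since the last vowel of *za* is /a/ (an unrounded vowel), it takes -reh, giving *zareh*.
*fimomu* — last vowel /u/ (a rounded vowel) → -wu → *fimomuwu*.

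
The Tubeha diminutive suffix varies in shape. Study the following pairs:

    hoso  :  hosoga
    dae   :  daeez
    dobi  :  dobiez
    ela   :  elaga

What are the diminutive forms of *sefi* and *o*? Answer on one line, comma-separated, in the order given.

sefiez, oga

The suffix is conditioned by the last vowel: -ez when the last vowel of the stem is a front vowel (*dae*, *dobi*); -ga when the last vowel of the stem is a back vowel (*hoso*, *ela*).
*sefi*: last vowel = /i/, a front vowel → -ez → *sefiez*.
*o* — last vowel /o/ (a back vowel) → -ga → *oga*.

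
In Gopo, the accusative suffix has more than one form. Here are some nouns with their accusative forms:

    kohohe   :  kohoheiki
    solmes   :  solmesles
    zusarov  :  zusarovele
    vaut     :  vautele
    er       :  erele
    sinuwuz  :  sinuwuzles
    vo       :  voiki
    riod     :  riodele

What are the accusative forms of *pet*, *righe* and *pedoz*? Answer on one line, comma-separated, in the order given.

petele, righeiki, pedozles

The pattern is sibilance of the final sound: -les when the stem ends in a sibilant (*solmes*, *sinuwuz*); -ele when the stem ends in a non-sibilant consonant (*zusarov*, *vaut*, *er*, *riod*); -iki when the stem ends in a vowel (*kohohe*, *vo*).
*pet*: final sound = /t/, a non-sibilant consonant → -ele → *petele*.
*righe* — final sound /e/ (a vowel) → -iki → *righeiki*.
*pedoz* — final sound /z/ (a sibilant) → -les → *pedozles*.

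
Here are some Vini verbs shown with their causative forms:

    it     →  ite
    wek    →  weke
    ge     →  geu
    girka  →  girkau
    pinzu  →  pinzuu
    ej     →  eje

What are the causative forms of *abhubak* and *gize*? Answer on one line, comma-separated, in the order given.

abhubake, gizeu

The suffix is conditioned by the final sound: -e when the stem ends in a consonant (*it*, *wek*, *ej*); -u when the stem ends in a vowel (*ge*, *girka*, *pinzu*).
The final sound of *abhubak* is /k/, which is a consonant, so the suffix is -e, giving *abhubake*.
Since the final sound of *gize* is /e/ (a vowel), it takes -u, giving *gizeu*.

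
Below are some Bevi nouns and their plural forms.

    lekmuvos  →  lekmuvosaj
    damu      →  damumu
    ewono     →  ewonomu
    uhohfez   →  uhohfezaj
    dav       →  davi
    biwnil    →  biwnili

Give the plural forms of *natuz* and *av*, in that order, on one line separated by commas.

natuzaj, avi

The pattern is sibilance of the final sound: -aj when the stem ends in a sibilant (*lekmuvos*, *uhohfez*); -i when the stem ends in a non-sibilant consonant (*dav*, *biwnil*); -mu when the stem ends in a vowel (*damu*, *ewono*).
Since the final sound of *natuz* is /z/ (a sibilant), it takes -aj, giving *natuzaj*.
*av*: final sound = /v/, a non-sibilant consonant → -i → *avi*.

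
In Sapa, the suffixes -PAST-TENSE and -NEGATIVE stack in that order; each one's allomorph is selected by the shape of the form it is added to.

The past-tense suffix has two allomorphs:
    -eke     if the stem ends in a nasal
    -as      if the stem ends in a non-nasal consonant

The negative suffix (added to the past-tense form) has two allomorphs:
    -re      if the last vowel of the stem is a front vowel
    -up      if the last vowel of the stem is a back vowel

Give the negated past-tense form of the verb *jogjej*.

jogjejasup

The final consonant of *jogjej* is /j/, which is non-nasal, so the past-tense suffix is -as, giving *jogjejas*.
Since the last vowel of the past-tense form *jogjejas* is /a/ (a back vowel), it takes -up, giving *jogjejasup*.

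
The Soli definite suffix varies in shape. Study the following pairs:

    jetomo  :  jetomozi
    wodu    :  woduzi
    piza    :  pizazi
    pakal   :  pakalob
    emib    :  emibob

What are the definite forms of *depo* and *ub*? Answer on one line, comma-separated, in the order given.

The suffix is conditioned by the final sound: -ob when the stem ends in a consonant (*pakal*, *emib*); -zi when the stem ends in a vowel (*jetomo*, *wodu*, *piza*).
*depo*: final sound = /o/, a vowel → -zi → *depozi*.
The final sound of *ub* is /b/, which is a consonant, so the suffix is -ob, giving *ubob*.

depozi, ubob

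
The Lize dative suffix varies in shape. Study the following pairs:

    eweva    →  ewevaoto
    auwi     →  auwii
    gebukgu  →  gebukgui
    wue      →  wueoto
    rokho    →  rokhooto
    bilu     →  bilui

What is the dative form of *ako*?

Looking at the last vowel of each stem: -i when the last vowel of the stem is a high vowel (*auwi*, *gebukgu*, *bilu*); -oto when the last vowel of the stem is a non-high vowel (*eweva*, *wue*, *rokho*).
Since the last vowel of *ako* is /o/ (a non-high vowel), it takes -oto, giving *akooto*.

akooto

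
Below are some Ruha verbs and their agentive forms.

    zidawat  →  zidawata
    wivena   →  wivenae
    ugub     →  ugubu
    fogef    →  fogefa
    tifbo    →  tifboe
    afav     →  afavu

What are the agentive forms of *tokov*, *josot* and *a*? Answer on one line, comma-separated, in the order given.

The suffix is conditioned by the final sound: -a when the stem ends in a voiceless consonant (*zidawat*, *fogef*); -u when the stem ends in a voiced consonant (*ugub*, *afav*); -e when the stem ends in a vowel (*wivena*, *tifbo*).
*tokov*: final sound = /v/, a voiced consonant → -u → *tokovu*.
The final sound of *josot* is /t/, which is a voiceless consonant, so the suffix is -a, giving *josota*.
Since the final sound of *a* is /a/ (a vowel), it takes -e, giving *ae*.

tokovu, josota, ae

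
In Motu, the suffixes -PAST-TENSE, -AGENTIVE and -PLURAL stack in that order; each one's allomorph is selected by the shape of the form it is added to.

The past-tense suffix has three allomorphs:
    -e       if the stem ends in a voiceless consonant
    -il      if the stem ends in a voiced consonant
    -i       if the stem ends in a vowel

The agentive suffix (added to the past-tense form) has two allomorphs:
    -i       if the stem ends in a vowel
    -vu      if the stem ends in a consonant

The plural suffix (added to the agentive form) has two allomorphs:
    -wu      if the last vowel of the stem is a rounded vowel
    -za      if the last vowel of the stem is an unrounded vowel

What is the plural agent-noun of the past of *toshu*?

toshuiiza

*toshu*: final sound = /u/, a vowel → -i → *toshui*.
The final sound of the past-tense form *toshui* is /i/, which is a vowel, so the agentive suffix is -i, giving *toshuii*.
The agentive form *toshuii* — last vowel /i/ (an unrounded vowel) → -za → *toshuiiza*.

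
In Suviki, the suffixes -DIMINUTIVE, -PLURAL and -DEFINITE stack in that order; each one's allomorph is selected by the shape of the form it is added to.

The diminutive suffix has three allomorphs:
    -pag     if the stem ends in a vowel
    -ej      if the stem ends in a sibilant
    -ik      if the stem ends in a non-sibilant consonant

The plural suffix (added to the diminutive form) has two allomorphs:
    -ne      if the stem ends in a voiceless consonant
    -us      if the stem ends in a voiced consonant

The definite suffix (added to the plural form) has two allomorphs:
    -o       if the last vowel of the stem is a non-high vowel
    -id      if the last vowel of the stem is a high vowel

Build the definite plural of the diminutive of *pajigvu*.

pajigvupagusid

*pajigvu*: final sound = /u/, a vowel → -pag → *pajigvupag*.
The diminutive form *pajigvupag* — final consonant /g/ (voiced) → -us → *pajigvupagus*.
The last vowel of the plural form *pajigvupagus* is /u/, which is a high vowel, so the definite suffix is -id, giving *pajigvupagusid*.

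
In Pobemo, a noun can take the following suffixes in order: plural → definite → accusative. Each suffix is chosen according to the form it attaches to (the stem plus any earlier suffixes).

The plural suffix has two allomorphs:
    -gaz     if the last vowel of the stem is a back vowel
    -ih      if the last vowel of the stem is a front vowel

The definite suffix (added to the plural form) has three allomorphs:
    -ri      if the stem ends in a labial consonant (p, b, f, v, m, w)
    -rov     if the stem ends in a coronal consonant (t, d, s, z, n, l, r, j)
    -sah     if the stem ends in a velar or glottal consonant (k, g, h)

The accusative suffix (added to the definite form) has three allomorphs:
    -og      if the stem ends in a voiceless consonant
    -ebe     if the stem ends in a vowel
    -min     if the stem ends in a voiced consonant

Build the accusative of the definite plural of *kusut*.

*kusut*: last vowel = /u/, a back vowel → -gaz → *kusutgaz*.
The final consonant of the plural form *kusutgaz* is /z/, which is coronal, so the definite suffix is -rov, giving *kusutgazrov*.
The definite form *kusutgazrov* — final sound /v/ (a voiced consonant) → -min → *kusutgazrovmin*.

kusutgazrovmin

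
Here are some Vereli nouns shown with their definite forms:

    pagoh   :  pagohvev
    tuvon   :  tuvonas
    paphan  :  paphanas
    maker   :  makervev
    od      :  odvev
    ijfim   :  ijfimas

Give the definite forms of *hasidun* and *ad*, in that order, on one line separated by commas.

hasidunas, advev

The suffix is conditioned by the final consonant: -as when the stem ends in a nasal (*tuvon*, *paphan*, *ijfim*); -vev when the stem ends in a non-nasal consonant (*pagoh*, *maker*, *od*).
*hasidun*: final consonant = /n/, a nasal → -as → *hasidunas*.
*ad*: final consonant = /d/, non-nasal → -vev → *advev*.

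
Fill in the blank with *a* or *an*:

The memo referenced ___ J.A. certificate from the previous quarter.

The indefinite article is chosen by the initial *sound* of the following word, not its spelling.
The initialism *J.A.* is read letter by letter; the first letter, J, is pronounced /dʒeɪ/, which begins with a consonant sound.
So the article is *a*: The memo referenced a J.A. certificate from the previous quarter.

a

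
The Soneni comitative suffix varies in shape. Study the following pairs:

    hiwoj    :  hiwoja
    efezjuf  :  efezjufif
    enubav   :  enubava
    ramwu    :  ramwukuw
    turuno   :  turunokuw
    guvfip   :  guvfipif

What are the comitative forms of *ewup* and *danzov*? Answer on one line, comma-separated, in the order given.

ewupif, danzova

The alternation tracks the final sound of the stem — -if when the stem ends in a voiceless consonant (*efezjuf*, *guvfip*); -a when the stem ends in a voiced consonant (*hiwoj*, *enubav*); -kuw when the stem ends in a vowel (*ramwu*, *turuno*).
Since the final sound of *ewup* is /p/ (a voiceless consonant), it takes -if, giving *ewupif*.
*danzov* — final sound /v/ (a voiced consonant) → -a → *danzova*.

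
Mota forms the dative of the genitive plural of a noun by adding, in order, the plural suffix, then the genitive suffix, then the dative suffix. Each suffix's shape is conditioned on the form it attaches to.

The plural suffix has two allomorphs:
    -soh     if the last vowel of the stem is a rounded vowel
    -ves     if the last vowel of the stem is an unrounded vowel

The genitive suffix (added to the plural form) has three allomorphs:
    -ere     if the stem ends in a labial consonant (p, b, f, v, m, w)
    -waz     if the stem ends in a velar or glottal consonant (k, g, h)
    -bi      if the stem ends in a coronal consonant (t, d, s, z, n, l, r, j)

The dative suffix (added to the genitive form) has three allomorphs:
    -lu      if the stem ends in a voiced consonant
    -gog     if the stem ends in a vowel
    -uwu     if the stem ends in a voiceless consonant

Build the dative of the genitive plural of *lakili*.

The last vowel of *lakili* is /i/, which is an unrounded vowel, so the plural suffix is -ves, giving *lakilives*.
The plural form *lakilives*: final consonant = /s/, coronal → -bi → *lakilivesbi*.
The final sound of the genitive form *lakilivesbi* is /i/, which is a vowel, so the dative suffix is -gog, giving *lakilivesbigog*.

lakilivesbigog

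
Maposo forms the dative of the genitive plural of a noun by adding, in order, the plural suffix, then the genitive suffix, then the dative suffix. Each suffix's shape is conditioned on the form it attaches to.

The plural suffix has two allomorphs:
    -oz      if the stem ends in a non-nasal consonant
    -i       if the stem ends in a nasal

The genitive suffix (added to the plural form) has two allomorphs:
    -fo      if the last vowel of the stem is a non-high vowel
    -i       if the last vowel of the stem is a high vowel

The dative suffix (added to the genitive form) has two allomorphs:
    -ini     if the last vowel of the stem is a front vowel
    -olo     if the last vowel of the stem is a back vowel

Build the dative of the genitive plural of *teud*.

Since the final consonant of *teud* is /d/ (non-nasal), it takes -oz, giving *teudoz*.
The last vowel of the plural form *teudoz* is /o/, which is a non-high vowel, so the genitive suffix is -fo, giving *teudozfo*.
Since the last vowel of the genitive form *teudozfo* is /o/ (a back vowel), it takes -olo, giving *teudozfoolo*.

teudozfoolo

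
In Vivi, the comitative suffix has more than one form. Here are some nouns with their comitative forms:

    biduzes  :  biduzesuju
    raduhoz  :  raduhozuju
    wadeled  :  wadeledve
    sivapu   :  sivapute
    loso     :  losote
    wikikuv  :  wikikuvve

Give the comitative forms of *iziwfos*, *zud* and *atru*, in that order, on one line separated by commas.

iziwfosuju, zudve, atrute

The pattern is sibilance of the final sound: -uju when the stem ends in a sibilant (*biduzes*, *raduhoz*); -ve when the stem ends in a non-sibilant consonant (*wadeled*, *wikikuv*); -te when the stem ends in a vowel (*sivapu*, *loso*).
The final sound of *iziwfos* is /s/, which is a sibilant, so the suffix is -uju, giving *iziwfosuju*.
*zud* — final sound /d/ (a non-sibilant consonant) → -ve → *zudve*.
The final sound of *atru* is /u/, which is a vowel, so the suffix is -te, giving *atrute*.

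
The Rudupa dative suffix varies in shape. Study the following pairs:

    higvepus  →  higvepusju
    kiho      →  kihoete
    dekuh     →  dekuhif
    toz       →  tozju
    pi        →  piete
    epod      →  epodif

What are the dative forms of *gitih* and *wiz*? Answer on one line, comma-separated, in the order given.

The suffix is conditioned by the final sound: -ju when the stem ends in a sibilant (*higvepus*, *toz*); -if when the stem ends in a non-sibilant consonant (*dekuh*, *epod*); -ete when the stem ends in a vowel (*kiho*, *pi*).
*gitih*: final sound = /h/, a non-sibilant consonant → -if → *gitihif*.
*wiz* — final sound /z/ (a sibilant) → -ju → *wizju*.

gitihif, wizju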